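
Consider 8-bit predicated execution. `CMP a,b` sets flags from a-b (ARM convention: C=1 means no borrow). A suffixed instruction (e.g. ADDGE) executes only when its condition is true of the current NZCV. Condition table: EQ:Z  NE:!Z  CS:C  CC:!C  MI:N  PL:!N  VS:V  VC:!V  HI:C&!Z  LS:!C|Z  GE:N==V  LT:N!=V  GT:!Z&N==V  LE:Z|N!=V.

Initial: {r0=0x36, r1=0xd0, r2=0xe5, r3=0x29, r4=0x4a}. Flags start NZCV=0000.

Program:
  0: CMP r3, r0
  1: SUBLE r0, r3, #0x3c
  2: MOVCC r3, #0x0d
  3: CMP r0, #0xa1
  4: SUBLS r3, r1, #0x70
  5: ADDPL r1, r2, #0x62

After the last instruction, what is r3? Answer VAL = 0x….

0: ✓ CMP  NZCV=1000
1: ✓ SUBLE  r0←0xed
2: ✓ MOVCC  r3←0x0d
3: ✓ CMP  NZCV=0010
4: · SUBLS
5: ✓ ADDPL  r1←0x47

VAL = 0x0d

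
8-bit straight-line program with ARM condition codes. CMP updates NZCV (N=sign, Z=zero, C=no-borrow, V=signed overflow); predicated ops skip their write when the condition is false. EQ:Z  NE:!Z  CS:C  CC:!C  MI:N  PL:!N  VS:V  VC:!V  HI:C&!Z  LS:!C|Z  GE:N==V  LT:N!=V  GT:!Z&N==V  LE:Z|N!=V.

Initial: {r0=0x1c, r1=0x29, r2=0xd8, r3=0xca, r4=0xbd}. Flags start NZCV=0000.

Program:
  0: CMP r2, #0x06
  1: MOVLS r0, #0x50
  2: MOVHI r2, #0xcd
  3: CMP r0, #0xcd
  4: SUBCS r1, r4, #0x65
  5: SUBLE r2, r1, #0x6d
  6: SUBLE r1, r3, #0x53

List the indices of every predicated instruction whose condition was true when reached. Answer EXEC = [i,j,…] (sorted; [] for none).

EXEC = [2]

[0] flags=1010 → (cmp)
[1] flags=1010 LS?F → skip
[2] flags=1010 HI?T → r2=0xcd
[3] flags=0000 → (cmp)
[4] flags=0000 CS?F → skip
[5] flags=0000 LE?F → skip
[6] flags=0000 LE?F → skip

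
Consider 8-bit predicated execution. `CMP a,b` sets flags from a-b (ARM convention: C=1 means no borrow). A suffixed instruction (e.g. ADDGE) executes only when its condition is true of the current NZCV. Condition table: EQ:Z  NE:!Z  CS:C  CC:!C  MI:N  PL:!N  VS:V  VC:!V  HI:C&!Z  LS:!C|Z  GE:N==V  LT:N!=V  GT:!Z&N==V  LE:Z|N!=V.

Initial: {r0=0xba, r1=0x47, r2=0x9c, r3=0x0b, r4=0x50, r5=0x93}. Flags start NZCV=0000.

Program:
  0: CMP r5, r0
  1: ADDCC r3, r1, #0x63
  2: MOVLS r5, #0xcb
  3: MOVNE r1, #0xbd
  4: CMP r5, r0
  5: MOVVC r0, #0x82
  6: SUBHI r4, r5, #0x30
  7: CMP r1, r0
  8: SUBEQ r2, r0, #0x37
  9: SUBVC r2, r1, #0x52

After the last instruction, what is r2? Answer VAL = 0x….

[0] flags=1000 → (cmp)
[1] flags=1000 CC?T → r3=0xaa
[2] flags=1000 LS?T → r5=0xcb
[3] flags=1000 NE?T → r1=0xbd
[4] flags=0010 → (cmp)
[5] flags=0010 VC?T → r0=0x82
[6] flags=0010 HI?T → r4=0x9b
[7] flags=0010 → (cmp)
[8] flags=0010 EQ?F → skip
[9] flags=0010 VC?T → r2=0x6b

VAL = 0x6b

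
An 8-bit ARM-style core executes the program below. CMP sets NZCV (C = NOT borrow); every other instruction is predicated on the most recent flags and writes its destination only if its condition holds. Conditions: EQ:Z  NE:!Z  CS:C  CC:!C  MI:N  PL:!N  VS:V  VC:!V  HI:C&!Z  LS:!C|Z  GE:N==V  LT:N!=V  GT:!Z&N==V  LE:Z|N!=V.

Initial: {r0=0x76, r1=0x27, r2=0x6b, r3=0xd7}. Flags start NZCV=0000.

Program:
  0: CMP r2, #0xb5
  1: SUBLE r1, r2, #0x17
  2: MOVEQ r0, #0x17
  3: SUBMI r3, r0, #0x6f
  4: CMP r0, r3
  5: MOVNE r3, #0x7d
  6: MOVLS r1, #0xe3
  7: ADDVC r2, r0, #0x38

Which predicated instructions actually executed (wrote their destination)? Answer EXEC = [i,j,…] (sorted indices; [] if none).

EXEC = [3,5,7]

0: ✓ CMP  NZCV=1001
1: · SUBLE
2: · MOVEQ
3: ✓ SUBMI  r3←0x07
4: ✓ CMP  NZCV=0010
5: ✓ MOVNE  r3←0x7d
6: · MOVLS
7: ✓ ADDVC  r2←0xae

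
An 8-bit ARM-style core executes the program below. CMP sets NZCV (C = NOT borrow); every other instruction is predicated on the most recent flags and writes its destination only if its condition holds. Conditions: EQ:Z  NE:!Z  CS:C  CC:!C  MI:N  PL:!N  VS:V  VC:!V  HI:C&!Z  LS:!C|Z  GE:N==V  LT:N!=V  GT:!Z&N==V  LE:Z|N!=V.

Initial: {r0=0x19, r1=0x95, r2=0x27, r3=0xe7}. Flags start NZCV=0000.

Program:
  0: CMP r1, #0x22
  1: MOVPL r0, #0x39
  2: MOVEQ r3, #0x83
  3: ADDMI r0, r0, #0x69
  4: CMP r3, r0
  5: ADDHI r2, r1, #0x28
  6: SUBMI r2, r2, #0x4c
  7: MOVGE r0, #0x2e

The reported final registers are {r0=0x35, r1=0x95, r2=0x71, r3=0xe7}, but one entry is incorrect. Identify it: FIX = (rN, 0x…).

0: ✓ CMP  NZCV=0011
1: ✓ MOVPL  r0←0x39
2: · MOVEQ
3: · ADDMI
4: ✓ CMP  NZCV=1010
5: ✓ ADDHI  r2←0xbd
6: ✓ SUBMI  r2←0x71
7: · MOVGE

FIX = (r0, 0x39)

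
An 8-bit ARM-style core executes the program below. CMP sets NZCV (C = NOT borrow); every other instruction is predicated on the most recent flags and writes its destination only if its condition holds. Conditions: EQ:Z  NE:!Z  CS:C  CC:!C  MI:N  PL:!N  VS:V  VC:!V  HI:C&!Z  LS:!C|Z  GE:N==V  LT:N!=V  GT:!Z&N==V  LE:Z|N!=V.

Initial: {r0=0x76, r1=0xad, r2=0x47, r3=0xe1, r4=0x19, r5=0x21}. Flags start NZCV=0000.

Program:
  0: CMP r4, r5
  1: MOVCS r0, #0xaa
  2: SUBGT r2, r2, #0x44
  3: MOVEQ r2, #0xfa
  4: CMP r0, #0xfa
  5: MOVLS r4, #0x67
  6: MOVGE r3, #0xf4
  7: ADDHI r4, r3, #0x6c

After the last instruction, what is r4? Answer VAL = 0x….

0: ✓ CMP  NZCV=1000
1: · MOVCS
2: · SUBGT
3: · MOVEQ
4: ✓ CMP  NZCV=0000
5: ✓ MOVLS  r4←0x67
6: ✓ MOVGE  r3←0xf4
7: · ADDHI

VAL = 0x67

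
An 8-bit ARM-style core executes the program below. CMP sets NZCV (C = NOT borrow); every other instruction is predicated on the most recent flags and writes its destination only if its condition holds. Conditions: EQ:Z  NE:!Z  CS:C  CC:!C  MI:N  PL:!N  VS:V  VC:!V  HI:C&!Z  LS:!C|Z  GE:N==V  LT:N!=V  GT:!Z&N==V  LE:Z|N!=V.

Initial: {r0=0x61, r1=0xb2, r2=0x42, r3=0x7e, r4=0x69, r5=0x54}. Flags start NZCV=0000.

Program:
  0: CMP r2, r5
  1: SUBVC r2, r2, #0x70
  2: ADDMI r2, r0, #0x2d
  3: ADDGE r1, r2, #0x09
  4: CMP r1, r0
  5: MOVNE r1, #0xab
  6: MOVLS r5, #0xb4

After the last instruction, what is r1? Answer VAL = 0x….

VAL = 0xab

[0] flags=1000 → (cmp)
[1] flags=1000 VC?T → r2=0xd2
[2] flags=1000 MI?T → r2=0x8e
[3] flags=1000 GE?F → skip
[4] flags=0011 → (cmp)
[5] flags=0011 NE?T → r1=0xab
[6] flags=0011 LS?F → skip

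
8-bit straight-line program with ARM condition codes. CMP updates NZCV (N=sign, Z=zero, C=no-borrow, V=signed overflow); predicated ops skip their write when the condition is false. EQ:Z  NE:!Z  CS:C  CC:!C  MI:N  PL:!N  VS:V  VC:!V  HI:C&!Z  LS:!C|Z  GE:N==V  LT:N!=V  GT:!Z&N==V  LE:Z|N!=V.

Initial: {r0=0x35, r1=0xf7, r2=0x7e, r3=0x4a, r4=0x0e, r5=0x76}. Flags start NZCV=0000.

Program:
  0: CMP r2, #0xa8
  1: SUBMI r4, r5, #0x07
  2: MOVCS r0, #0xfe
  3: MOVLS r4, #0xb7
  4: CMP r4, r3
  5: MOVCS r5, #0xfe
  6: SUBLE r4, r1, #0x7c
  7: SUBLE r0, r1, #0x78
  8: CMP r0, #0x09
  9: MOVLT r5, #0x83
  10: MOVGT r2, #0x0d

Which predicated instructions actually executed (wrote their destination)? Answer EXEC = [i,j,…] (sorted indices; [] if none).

0: ✓ CMP  NZCV=1001
1: ✓ SUBMI  r4←0x6f
2: · MOVCS
3: ✓ MOVLS  r4←0xb7
4: ✓ CMP  NZCV=0011
5: ✓ MOVCS  r5←0xfe
6: ✓ SUBLE  r4←0x7b
7: ✓ SUBLE  r0←0x7f
8: ✓ CMP  NZCV=0010
9: · MOVLT
10: ✓ MOVGT  r2←0x0d

EXEC = [1,3,5,6,7,10]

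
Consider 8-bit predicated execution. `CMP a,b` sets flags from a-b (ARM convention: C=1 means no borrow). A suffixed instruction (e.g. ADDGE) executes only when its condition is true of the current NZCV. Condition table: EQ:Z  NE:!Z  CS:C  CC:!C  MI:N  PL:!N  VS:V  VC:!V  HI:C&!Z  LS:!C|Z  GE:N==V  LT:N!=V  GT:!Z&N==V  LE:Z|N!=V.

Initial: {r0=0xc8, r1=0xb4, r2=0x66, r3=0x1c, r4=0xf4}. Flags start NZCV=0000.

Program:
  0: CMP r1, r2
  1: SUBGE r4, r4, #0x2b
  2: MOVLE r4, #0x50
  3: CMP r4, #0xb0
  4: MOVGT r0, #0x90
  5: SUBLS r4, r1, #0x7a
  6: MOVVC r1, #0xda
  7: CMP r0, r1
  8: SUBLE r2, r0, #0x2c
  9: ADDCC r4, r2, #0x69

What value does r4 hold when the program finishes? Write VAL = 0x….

VAL = 0xcd

0: ✓ CMP  NZCV=0011
1: · SUBGE
2: ✓ MOVLE  r4←0x50
3: ✓ CMP  NZCV=1001
4: ✓ MOVGT  r0←0x90
5: ✓ SUBLS  r4←0x3a
6: · MOVVC
7: ✓ CMP  NZCV=1000
8: ✓ SUBLE  r2←0x64
9: ✓ ADDCC  r4←0xcd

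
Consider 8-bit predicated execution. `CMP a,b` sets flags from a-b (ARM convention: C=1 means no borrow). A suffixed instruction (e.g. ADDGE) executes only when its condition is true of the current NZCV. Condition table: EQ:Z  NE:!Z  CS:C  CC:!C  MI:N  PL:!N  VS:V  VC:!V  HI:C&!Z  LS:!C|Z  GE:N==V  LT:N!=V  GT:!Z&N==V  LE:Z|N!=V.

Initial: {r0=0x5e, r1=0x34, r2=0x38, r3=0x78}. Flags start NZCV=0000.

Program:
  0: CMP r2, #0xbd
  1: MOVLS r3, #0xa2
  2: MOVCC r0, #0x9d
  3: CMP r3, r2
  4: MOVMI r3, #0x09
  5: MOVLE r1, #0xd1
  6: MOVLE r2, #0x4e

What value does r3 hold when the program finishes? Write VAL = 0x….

0: ✓ CMP  NZCV=0000
1: ✓ MOVLS  r3←0xa2
2: ✓ MOVCC  r0←0x9d
3: ✓ CMP  NZCV=0011
4: · MOVMI
5: ✓ MOVLE  r1←0xd1
6: ✓ MOVLE  r2←0x4e

VAL = 0xa2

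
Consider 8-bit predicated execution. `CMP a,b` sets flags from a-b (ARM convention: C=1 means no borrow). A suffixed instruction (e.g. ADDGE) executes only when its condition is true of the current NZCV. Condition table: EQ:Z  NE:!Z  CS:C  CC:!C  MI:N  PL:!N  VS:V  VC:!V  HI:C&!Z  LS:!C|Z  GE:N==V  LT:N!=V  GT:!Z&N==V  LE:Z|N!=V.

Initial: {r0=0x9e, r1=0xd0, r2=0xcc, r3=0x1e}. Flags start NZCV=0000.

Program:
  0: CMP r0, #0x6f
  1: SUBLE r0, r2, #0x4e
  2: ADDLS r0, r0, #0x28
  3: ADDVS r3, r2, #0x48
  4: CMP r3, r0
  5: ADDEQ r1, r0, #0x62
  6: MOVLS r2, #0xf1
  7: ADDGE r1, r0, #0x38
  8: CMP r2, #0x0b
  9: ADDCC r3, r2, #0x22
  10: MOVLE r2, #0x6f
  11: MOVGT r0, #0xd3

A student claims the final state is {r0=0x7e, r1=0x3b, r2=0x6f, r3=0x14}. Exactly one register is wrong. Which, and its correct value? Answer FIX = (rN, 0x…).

0: ✓ CMP  NZCV=0011
1: ✓ SUBLE  r0←0x7e
2: · ADDLS
3: ✓ ADDVS  r3←0x14
4: ✓ CMP  NZCV=1000
5: · ADDEQ
6: ✓ MOVLS  r2←0xf1
7: · ADDGE
8: ✓ CMP  NZCV=1010
9: · ADDCC
10: ✓ MOVLE  r2←0x6f
11: · MOVGT

FIX = (r1, 0xd0)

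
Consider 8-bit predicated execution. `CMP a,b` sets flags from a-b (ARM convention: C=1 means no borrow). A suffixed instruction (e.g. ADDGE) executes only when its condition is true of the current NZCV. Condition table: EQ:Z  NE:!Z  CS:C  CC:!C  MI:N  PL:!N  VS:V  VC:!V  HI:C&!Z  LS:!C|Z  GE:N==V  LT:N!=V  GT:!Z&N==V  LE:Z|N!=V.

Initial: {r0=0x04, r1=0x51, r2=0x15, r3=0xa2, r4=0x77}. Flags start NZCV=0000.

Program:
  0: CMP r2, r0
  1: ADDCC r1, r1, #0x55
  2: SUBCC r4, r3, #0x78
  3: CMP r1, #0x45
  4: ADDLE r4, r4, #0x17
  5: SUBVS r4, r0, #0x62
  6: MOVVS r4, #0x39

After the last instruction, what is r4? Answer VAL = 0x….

[0] flags=0010 → (cmp)
[1] flags=0010 CC?F → skip
[2] flags=0010 CC?F → skip
[3] flags=0010 → (cmp)
[4] flags=0010 LE?F → skip
[5] flags=0010 VS?F → skip
[6] flags=0010 VS?F → skip

VAL = 0x77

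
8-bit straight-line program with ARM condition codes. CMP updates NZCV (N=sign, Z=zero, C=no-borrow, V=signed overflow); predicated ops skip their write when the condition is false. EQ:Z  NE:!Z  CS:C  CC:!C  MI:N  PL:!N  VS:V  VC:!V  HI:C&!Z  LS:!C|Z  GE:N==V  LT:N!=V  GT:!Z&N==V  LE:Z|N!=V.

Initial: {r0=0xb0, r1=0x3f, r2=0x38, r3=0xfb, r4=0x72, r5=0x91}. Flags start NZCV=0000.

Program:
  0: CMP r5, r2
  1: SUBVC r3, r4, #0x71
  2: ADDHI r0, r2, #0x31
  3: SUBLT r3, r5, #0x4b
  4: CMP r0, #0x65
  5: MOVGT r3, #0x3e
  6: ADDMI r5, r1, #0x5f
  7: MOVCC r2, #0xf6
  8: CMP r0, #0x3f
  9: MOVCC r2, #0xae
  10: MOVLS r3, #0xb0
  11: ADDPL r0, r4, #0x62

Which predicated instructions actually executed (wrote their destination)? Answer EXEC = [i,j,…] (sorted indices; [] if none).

EXEC = [2,3,5,11]

0: ✓ CMP  NZCV=0011
1: · SUBVC
2: ✓ ADDHI  r0←0x69
3: ✓ SUBLT  r3←0x46
4: ✓ CMP  NZCV=0010
5: ✓ MOVGT  r3←0x3e
6: · ADDMI
7: · MOVCC
8: ✓ CMP  NZCV=0010
9: · MOVCC
10: · MOVLS
11: ✓ ADDPL  r0←0xd4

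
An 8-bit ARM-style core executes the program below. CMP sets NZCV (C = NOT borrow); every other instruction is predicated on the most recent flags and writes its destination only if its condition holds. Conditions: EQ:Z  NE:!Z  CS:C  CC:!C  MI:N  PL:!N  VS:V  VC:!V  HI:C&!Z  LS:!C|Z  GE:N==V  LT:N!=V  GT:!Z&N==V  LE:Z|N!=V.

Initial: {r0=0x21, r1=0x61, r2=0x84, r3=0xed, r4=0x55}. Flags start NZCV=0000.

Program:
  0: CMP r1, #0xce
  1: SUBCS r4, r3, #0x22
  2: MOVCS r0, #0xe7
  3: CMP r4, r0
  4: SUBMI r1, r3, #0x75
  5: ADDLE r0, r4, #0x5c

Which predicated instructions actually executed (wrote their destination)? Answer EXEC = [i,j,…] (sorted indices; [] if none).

0: ✓ CMP  NZCV=1001
1: · SUBCS
2: · MOVCS
3: ✓ CMP  NZCV=0010
4: · SUBMI
5: · ADDLE

EXEC = []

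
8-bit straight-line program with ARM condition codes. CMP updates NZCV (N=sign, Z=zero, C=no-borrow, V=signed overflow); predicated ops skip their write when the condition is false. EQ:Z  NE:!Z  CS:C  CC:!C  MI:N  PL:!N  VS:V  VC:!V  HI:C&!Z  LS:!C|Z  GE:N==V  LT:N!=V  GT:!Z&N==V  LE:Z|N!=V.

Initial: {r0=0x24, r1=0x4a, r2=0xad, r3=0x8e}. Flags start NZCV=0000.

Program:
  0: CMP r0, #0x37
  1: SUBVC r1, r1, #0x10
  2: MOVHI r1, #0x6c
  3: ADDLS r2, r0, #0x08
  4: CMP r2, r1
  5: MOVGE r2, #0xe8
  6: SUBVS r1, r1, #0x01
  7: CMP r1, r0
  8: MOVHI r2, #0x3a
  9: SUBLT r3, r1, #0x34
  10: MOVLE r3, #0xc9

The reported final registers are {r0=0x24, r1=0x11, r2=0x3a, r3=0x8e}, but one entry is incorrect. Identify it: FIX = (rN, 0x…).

FIX = (r1, 0x3a)

[0] flags=1000 → (cmp)
[1] flags=1000 VC?T → r1=0x3a
[2] flags=1000 HI?F → skip
[3] flags=1000 LS?T → r2=0x2c
[4] flags=1000 → (cmp)
[5] flags=1000 GE?F → skip
[6] flags=1000 VS?F → skip
[7] flags=0010 → (cmp)
[8] flags=0010 HI?T → r2=0x3a
[9] flags=0010 LT?F → skip
[10] flags=0010 LE?F → skip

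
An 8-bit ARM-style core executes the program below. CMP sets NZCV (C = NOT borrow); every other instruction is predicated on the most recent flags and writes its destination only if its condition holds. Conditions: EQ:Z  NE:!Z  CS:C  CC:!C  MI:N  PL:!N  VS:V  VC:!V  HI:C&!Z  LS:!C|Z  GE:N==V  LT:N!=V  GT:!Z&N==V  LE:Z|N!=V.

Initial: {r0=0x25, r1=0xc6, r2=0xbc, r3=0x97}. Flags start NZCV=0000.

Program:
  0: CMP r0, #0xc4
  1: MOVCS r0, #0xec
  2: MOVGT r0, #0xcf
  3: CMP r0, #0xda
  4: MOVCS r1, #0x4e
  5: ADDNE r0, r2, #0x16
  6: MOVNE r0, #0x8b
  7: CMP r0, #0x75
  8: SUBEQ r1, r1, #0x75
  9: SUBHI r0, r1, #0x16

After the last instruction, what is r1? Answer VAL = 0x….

0: ✓ CMP  NZCV=0000
1: · MOVCS
2: ✓ MOVGT  r0←0xcf
3: ✓ CMP  NZCV=1000
4: · MOVCS
5: ✓ ADDNE  r0←0xd2
6: ✓ MOVNE  r0←0x8b
7: ✓ CMP  NZCV=0011
8: · SUBEQ
9: ✓ SUBHI  r0←0xb0

VAL = 0xc6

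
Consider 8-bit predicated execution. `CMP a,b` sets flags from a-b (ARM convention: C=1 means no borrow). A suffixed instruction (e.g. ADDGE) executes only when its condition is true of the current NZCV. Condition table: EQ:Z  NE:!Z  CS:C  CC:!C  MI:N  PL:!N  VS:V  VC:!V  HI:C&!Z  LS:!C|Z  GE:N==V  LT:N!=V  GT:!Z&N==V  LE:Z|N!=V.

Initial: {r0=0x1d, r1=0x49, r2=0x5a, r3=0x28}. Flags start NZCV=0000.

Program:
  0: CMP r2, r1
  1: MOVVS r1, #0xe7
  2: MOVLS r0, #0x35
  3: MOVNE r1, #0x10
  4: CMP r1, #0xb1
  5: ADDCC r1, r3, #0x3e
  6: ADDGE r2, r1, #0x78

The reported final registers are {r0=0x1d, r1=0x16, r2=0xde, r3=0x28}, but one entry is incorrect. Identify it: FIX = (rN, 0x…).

FIX = (r1, 0x66)

0: ✓ CMP  NZCV=0010
1: · MOVVS
2: · MOVLS
3: ✓ MOVNE  r1←0x10
4: ✓ CMP  NZCV=0000
5: ✓ ADDCC  r1←0x66
6: ✓ ADDGE  r2←0xde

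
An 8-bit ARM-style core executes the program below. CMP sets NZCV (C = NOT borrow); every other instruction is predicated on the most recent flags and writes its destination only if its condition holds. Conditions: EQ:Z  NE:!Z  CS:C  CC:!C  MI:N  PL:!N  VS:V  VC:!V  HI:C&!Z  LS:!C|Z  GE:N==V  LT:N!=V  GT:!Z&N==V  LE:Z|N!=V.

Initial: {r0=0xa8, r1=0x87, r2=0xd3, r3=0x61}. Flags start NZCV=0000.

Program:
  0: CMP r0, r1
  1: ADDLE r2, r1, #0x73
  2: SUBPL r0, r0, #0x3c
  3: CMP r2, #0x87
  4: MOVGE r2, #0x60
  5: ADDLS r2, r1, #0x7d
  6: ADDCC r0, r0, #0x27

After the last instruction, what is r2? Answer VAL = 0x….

0: ✓ CMP  NZCV=0010
1: · ADDLE
2: ✓ SUBPL  r0←0x6c
3: ✓ CMP  NZCV=0010
4: ✓ MOVGE  r2←0x60
5: · ADDLS
6: · ADDCC

VAL = 0x60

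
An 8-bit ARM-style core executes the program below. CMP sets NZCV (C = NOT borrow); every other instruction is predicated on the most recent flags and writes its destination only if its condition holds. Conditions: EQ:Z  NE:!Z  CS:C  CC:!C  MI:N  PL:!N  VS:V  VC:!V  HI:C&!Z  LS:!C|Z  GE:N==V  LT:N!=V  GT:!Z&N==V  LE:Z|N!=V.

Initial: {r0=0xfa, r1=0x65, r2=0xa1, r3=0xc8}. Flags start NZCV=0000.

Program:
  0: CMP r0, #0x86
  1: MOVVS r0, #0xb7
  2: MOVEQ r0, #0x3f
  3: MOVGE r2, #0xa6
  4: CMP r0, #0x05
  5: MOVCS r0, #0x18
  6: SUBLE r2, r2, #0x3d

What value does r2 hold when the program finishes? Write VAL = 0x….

0: ✓ CMP  NZCV=0010
1: · MOVVS
2: · MOVEQ
3: ✓ MOVGE  r2←0xa6
4: ✓ CMP  NZCV=1010
5: ✓ MOVCS  r0←0x18
6: ✓ SUBLE  r2←0x69

VAL = 0x69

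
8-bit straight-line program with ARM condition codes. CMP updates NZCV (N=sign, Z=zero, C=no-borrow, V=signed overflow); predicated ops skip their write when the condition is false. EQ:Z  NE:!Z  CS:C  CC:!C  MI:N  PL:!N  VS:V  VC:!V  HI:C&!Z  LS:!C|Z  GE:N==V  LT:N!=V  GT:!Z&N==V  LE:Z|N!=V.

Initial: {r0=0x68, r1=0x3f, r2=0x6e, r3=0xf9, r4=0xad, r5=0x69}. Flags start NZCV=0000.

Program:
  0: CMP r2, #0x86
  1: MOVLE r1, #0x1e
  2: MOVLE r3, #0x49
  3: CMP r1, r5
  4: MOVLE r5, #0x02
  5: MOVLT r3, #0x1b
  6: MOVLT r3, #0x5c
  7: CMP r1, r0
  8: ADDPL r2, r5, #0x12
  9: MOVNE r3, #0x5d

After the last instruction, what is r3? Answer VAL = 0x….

[0] flags=1001 → (cmp)
[1] flags=1001 LE?F → skip
[2] flags=1001 LE?F → skip
[3] flags=1000 → (cmp)
[4] flags=1000 LE?T → r5=0x02
[5] flags=1000 LT?T → r3=0x1b
[6] flags=1000 LT?T → r3=0x5c
[7] flags=1000 → (cmp)
[8] flags=1000 PL?F → skip
[9] flags=1000 NE?T → r3=0x5d

VAL = 0x5d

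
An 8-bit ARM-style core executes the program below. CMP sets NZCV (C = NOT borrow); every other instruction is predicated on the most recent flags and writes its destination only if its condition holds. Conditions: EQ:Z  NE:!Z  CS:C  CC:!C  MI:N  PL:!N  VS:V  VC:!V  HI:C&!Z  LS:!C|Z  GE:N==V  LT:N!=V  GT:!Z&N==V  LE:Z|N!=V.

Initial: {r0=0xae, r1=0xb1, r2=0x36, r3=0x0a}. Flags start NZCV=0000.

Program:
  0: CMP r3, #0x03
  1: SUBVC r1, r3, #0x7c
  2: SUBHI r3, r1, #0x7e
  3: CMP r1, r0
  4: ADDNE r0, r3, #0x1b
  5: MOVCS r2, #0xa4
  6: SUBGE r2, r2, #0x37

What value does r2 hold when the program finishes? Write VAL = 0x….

VAL = 0x36

0: ✓ CMP  NZCV=0010
1: ✓ SUBVC  r1←0x8e
2: ✓ SUBHI  r3←0x10
3: ✓ CMP  NZCV=1000
4: ✓ ADDNE  r0←0x2b
5: · MOVCS
6: · SUBGE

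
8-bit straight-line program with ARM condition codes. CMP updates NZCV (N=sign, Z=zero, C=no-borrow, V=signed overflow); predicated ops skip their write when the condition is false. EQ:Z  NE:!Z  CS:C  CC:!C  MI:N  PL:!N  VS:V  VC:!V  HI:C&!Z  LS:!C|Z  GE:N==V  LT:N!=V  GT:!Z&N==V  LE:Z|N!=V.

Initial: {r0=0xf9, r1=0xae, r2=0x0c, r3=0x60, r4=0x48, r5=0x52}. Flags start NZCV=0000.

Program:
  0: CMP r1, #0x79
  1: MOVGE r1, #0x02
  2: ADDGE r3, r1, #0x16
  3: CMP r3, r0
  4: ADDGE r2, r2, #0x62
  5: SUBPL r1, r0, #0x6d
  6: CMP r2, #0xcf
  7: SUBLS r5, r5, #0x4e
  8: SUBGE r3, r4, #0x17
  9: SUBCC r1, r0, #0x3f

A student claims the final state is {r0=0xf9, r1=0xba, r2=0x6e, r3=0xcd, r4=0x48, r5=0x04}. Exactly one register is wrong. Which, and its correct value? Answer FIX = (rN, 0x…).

[0] flags=0011 → (cmp)
[1] flags=0011 GE?F → skip
[2] flags=0011 GE?F → skip
[3] flags=0000 → (cmp)
[4] flags=0000 GE?T → r2=0x6e
[5] flags=0000 PL?T → r1=0x8c
[6] flags=1001 → (cmp)
[7] flags=1001 LS?T → r5=0x04
[8] flags=1001 GE?T → r3=0x31
[9] flags=1001 CC?T → r1=0xba

FIX = (r3, 0x31)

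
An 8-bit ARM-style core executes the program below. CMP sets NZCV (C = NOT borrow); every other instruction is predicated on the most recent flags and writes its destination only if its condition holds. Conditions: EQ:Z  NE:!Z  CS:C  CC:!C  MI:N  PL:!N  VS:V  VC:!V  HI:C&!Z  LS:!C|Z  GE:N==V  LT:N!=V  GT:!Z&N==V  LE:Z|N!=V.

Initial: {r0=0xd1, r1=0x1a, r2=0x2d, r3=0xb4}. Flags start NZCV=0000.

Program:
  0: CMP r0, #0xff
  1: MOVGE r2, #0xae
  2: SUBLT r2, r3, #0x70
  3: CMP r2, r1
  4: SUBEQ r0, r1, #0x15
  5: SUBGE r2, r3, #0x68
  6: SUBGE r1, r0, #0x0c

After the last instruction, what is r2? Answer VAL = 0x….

[0] flags=1000 → (cmp)
[1] flags=1000 GE?F → skip
[2] flags=1000 LT?T → r2=0x44
[3] flags=0010 → (cmp)
[4] flags=0010 EQ?F → skip
[5] flags=0010 GE?T → r2=0x4c
[6] flags=0010 GE?T → r1=0xc5

VAL = 0x4c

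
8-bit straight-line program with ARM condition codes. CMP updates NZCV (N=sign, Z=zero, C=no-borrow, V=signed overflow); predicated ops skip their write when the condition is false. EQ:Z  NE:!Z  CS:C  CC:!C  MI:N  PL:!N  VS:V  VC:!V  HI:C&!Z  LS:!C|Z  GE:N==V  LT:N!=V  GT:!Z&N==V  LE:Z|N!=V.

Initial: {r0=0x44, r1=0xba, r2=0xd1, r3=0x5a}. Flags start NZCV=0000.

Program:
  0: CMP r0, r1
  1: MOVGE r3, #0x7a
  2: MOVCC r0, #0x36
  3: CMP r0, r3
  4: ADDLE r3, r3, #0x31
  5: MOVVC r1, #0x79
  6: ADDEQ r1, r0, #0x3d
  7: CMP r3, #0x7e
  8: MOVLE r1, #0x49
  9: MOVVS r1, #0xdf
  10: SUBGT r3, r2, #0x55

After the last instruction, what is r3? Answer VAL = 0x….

0: ✓ CMP  NZCV=1001
1: ✓ MOVGE  r3←0x7a
2: ✓ MOVCC  r0←0x36
3: ✓ CMP  NZCV=1000
4: ✓ ADDLE  r3←0xab
5: ✓ MOVVC  r1←0x79
6: · ADDEQ
7: ✓ CMP  NZCV=0011
8: ✓ MOVLE  r1←0x49
9: ✓ MOVVS  r1←0xdf
10: · SUBGT

VAL = 0xab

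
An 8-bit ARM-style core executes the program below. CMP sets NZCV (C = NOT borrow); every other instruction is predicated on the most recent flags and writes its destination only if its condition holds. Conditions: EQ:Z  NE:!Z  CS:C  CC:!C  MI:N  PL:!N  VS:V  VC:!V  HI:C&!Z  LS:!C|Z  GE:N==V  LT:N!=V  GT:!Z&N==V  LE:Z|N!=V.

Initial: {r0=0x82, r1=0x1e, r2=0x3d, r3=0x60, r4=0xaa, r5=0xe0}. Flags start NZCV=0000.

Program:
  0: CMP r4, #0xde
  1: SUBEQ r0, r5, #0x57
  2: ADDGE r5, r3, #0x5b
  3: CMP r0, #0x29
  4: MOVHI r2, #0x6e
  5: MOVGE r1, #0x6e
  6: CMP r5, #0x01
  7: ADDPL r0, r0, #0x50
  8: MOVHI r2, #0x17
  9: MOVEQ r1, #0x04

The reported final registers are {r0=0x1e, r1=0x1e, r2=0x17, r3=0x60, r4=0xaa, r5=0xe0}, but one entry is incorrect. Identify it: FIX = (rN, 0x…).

FIX = (r0, 0x82)

0: ✓ CMP  NZCV=1000
1: · SUBEQ
2: · ADDGE
3: ✓ CMP  NZCV=0011
4: ✓ MOVHI  r2←0x6e
5: · MOVGE
6: ✓ CMP  NZCV=1010
7: · ADDPL
8: ✓ MOVHI  r2←0x17
9: · MOVEQ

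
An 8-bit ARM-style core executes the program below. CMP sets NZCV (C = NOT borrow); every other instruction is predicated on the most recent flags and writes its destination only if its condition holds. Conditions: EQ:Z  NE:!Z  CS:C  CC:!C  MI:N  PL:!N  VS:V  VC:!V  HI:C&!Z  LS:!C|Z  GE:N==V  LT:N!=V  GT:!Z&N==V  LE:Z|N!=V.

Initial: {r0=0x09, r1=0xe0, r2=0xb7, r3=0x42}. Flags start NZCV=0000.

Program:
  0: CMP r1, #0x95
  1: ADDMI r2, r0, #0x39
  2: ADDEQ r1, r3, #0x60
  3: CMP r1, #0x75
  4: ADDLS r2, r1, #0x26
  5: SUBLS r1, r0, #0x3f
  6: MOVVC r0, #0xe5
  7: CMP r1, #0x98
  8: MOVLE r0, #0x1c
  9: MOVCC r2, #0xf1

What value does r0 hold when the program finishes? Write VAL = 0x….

VAL = 0x09

0: ✓ CMP  NZCV=0010
1: · ADDMI
2: · ADDEQ
3: ✓ CMP  NZCV=0011
4: · ADDLS
5: · SUBLS
6: · MOVVC
7: ✓ CMP  NZCV=0010
8: · MOVLE
9: · MOVCC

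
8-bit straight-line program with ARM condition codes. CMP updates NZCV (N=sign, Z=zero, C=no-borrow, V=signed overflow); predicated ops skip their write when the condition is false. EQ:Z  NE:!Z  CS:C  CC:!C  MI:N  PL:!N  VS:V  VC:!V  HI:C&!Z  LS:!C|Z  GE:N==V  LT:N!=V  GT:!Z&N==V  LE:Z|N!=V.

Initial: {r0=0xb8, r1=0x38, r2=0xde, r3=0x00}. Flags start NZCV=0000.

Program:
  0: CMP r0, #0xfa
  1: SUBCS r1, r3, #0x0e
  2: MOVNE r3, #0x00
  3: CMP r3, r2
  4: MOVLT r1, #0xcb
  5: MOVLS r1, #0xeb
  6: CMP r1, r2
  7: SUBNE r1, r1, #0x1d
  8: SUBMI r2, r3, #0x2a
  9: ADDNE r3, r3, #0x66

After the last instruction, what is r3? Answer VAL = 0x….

VAL = 0x66

0: ✓ CMP  NZCV=1000
1: · SUBCS
2: ✓ MOVNE  r3←0x00
3: ✓ CMP  NZCV=0000
4: · MOVLT
5: ✓ MOVLS  r1←0xeb
6: ✓ CMP  NZCV=0010
7: ✓ SUBNE  r1←0xce
8: · SUBMI
9: ✓ ADDNE  r3←0x66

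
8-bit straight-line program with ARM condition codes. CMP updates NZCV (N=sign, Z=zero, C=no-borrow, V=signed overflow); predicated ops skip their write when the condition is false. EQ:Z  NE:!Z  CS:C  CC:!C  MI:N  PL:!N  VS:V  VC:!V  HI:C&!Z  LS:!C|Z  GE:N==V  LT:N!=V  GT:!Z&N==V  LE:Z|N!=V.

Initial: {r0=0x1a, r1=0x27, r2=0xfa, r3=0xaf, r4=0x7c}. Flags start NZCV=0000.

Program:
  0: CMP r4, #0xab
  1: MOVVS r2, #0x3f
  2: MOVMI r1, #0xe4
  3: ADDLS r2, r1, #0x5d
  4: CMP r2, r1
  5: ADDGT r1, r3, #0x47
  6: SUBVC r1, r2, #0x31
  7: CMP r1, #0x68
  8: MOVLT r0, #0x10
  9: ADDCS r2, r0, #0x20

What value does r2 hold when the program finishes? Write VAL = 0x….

0: ✓ CMP  NZCV=1001
1: ✓ MOVVS  r2←0x3f
2: ✓ MOVMI  r1←0xe4
3: ✓ ADDLS  r2←0x41
4: ✓ CMP  NZCV=0000
5: ✓ ADDGT  r1←0xf6
6: ✓ SUBVC  r1←0x10
7: ✓ CMP  NZCV=1000
8: ✓ MOVLT  r0←0x10
9: · ADDCS

VAL = 0x41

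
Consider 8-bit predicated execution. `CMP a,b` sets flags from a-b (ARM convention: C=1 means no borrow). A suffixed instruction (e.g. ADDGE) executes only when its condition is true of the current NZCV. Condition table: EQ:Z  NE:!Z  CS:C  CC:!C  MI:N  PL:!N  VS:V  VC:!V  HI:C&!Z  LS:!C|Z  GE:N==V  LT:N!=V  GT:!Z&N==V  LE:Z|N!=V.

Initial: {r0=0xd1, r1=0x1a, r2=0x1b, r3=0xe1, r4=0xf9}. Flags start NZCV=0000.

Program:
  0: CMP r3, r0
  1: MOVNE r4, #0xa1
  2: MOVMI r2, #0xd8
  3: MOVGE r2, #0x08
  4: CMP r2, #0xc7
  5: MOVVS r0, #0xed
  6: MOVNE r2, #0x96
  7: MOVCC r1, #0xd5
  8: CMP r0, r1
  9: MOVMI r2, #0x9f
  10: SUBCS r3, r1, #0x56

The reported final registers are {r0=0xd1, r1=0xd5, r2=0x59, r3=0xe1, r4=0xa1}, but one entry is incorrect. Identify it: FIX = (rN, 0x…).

0: ✓ CMP  NZCV=0010
1: ✓ MOVNE  r4←0xa1
2: · MOVMI
3: ✓ MOVGE  r2←0x08
4: ✓ CMP  NZCV=0000
5: · MOVVS
6: ✓ MOVNE  r2←0x96
7: ✓ MOVCC  r1←0xd5
8: ✓ CMP  NZCV=1000
9: ✓ MOVMI  r2←0x9f
10: · SUBCS

FIX = (r2, 0x9f)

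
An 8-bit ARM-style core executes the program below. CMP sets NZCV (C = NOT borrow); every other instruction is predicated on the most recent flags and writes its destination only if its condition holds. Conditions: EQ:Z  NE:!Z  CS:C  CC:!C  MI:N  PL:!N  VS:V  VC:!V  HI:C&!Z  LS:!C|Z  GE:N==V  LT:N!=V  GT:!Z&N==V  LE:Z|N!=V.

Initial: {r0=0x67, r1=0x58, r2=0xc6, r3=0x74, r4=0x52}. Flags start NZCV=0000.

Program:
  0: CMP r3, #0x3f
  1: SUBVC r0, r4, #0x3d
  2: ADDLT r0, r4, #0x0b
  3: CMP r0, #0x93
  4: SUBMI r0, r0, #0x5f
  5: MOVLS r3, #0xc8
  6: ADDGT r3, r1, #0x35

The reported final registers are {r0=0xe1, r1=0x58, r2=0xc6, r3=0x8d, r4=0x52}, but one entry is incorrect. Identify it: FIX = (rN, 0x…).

FIX = (r0, 0xb6)

0: ✓ CMP  NZCV=0010
1: ✓ SUBVC  r0←0x15
2: · ADDLT
3: ✓ CMP  NZCV=1001
4: ✓ SUBMI  r0←0xb6
5: ✓ MOVLS  r3←0xc8
6: ✓ ADDGT  r3←0x8d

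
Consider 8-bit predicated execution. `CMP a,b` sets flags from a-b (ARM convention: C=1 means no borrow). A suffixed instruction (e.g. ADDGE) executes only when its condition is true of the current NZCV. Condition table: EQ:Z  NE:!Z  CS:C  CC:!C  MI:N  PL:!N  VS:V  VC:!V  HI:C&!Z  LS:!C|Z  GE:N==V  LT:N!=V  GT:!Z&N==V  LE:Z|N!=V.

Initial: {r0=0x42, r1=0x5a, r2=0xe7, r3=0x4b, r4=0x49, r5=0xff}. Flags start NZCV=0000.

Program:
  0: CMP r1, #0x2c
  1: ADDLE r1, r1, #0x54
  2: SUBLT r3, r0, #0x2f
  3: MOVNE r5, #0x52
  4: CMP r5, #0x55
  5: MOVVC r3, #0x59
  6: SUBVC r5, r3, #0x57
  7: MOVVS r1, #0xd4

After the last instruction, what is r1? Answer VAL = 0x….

VAL = 0x5a

[0] flags=0010 → (cmp)
[1] flags=0010 LE?F → skip
[2] flags=0010 LT?F → skip
[3] flags=0010 NE?T → r5=0x52
[4] flags=1000 → (cmp)
[5] flags=1000 VC?T → r3=0x59
[6] flags=1000 VC?T → r5=0x02
[7] flags=1000 VS?F → skip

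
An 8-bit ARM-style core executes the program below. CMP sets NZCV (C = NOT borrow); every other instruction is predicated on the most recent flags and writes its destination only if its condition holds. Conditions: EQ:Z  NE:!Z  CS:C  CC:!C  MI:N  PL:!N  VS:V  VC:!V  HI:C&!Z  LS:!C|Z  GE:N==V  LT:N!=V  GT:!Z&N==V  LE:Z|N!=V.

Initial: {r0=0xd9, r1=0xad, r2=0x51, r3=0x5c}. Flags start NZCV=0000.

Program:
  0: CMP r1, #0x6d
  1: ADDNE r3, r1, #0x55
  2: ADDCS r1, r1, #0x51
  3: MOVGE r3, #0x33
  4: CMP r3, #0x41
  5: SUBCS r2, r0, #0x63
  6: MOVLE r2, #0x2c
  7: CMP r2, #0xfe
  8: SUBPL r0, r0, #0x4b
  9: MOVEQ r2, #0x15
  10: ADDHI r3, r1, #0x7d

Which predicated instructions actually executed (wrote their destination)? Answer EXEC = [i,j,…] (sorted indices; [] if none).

EXEC = [1,2,6,8]

[0] flags=0011 → (cmp)
[1] flags=0011 NE?T → r3=0x02
[2] flags=0011 CS?T → r1=0xfe
[3] flags=0011 GE?F → skip
[4] flags=1000 → (cmp)
[5] flags=1000 CS?F → skip
[6] flags=1000 LE?T → r2=0x2c
[7] flags=0000 → (cmp)
[8] flags=0000 PL?T → r0=0x8e
[9] flags=0000 EQ?F → skip
[10] flags=0000 HI?F → skip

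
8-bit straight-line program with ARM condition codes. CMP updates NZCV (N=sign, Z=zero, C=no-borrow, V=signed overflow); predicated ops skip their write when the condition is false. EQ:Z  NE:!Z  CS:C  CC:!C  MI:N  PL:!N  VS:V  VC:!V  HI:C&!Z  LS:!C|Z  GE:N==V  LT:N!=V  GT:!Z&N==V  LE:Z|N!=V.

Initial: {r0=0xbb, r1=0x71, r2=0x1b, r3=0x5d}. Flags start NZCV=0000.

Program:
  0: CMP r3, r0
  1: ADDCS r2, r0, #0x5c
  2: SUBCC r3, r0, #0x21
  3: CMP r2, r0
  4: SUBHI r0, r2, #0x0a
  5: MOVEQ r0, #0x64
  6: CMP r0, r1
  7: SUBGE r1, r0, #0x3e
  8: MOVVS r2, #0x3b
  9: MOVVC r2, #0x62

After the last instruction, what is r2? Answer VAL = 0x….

VAL = 0x3b

[0] flags=1001 → (cmp)
[1] flags=1001 CS?F → skip
[2] flags=1001 CC?T → r3=0x9a
[3] flags=0000 → (cmp)
[4] flags=0000 HI?F → skip
[5] flags=0000 EQ?F → skip
[6] flags=0011 → (cmp)
[7] flags=0011 GE?F → skip
[8] flags=0011 VS?T → r2=0x3b
[9] flags=0011 VC?F → skip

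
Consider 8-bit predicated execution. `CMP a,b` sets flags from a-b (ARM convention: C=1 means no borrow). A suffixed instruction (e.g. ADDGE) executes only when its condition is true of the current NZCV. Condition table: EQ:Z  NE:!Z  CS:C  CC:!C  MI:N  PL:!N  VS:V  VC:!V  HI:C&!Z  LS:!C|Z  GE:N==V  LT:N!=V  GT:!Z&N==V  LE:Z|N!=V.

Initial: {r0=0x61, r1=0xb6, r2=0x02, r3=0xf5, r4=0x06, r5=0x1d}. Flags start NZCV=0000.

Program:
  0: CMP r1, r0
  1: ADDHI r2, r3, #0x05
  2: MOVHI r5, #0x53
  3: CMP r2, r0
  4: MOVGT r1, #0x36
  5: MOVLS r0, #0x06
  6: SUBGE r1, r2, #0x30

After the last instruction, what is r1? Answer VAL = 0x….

VAL = 0xb6

0: ✓ CMP  NZCV=0011
1: ✓ ADDHI  r2←0xfa
2: ✓ MOVHI  r5←0x53
3: ✓ CMP  NZCV=1010
4: · MOVGT
5: · MOVLS
6: · SUBGE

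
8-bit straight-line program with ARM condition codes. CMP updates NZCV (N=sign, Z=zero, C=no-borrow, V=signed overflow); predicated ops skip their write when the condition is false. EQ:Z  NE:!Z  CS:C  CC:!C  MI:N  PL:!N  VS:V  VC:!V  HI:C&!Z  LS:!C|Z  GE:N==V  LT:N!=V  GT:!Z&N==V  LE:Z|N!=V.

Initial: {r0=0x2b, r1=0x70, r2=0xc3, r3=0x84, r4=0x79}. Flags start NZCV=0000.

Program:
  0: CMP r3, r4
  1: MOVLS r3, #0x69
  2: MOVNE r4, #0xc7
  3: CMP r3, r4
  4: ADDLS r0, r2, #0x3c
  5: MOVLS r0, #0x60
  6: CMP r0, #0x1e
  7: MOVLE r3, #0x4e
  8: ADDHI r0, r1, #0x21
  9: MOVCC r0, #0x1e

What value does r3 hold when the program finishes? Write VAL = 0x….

VAL = 0x84

0: ✓ CMP  NZCV=0011
1: · MOVLS
2: ✓ MOVNE  r4←0xc7
3: ✓ CMP  NZCV=1000
4: ✓ ADDLS  r0←0xff
5: ✓ MOVLS  r0←0x60
6: ✓ CMP  NZCV=0010
7: · MOVLE
8: ✓ ADDHI  r0←0x91
9: · MOVCC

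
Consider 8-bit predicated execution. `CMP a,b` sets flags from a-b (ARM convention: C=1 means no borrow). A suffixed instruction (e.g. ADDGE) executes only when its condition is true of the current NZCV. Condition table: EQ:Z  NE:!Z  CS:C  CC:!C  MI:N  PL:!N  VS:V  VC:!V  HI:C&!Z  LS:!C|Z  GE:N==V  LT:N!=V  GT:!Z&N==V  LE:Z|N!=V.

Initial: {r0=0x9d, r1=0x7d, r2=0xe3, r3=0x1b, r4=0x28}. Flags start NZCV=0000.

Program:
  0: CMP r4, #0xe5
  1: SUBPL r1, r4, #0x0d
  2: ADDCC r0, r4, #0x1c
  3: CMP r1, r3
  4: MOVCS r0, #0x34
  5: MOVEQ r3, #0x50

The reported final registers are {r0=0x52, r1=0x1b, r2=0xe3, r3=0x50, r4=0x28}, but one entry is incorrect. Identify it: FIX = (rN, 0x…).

FIX = (r0, 0x34)

[0] flags=0000 → (cmp)
[1] flags=0000 PL?T → r1=0x1b
[2] flags=0000 CC?T → r0=0x44
[3] flags=0110 → (cmp)
[4] flags=0110 CS?T → r0=0x34
[5] flags=0110 EQ?T → r3=0x50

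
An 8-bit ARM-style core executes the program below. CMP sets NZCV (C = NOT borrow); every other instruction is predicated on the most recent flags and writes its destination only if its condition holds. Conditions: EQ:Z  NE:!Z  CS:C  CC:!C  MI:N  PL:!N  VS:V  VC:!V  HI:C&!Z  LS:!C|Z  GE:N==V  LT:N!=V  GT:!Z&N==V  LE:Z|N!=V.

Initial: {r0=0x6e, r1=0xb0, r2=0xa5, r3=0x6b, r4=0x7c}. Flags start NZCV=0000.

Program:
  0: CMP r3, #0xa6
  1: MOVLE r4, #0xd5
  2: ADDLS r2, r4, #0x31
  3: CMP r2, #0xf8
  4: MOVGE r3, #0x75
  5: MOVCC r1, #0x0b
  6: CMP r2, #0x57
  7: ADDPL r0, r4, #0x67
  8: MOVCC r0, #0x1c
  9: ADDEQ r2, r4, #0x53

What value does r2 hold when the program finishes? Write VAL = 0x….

VAL = 0xad

[0] flags=1001 → (cmp)
[1] flags=1001 LE?F → skip
[2] flags=1001 LS?T → r2=0xad
[3] flags=1000 → (cmp)
[4] flags=1000 GE?F → skip
[5] flags=1000 CC?T → r1=0x0b
[6] flags=0011 → (cmp)
[7] flags=0011 PL?T → r0=0xe3
[8] flags=0011 CC?F → skip
[9] flags=0011 EQ?F → skip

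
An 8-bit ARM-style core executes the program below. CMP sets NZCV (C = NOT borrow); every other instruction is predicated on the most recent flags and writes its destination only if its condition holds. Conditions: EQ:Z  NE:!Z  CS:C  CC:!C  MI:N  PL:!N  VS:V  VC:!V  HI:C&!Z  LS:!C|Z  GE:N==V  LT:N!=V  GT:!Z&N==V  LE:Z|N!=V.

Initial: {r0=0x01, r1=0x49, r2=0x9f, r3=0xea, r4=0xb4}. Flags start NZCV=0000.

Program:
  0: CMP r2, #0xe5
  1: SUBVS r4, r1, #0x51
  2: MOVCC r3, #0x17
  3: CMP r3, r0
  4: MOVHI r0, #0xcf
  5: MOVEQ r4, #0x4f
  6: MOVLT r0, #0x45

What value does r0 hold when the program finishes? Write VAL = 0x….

VAL = 0xcf

[0] flags=1000 → (cmp)
[1] flags=1000 VS?F → skip
[2] flags=1000 CC?T → r3=0x17
[3] flags=0010 → (cmp)
[4] flags=0010 HI?T → r0=0xcf
[5] flags=0010 EQ?F → skip
[6] flags=0010 LT?F → skip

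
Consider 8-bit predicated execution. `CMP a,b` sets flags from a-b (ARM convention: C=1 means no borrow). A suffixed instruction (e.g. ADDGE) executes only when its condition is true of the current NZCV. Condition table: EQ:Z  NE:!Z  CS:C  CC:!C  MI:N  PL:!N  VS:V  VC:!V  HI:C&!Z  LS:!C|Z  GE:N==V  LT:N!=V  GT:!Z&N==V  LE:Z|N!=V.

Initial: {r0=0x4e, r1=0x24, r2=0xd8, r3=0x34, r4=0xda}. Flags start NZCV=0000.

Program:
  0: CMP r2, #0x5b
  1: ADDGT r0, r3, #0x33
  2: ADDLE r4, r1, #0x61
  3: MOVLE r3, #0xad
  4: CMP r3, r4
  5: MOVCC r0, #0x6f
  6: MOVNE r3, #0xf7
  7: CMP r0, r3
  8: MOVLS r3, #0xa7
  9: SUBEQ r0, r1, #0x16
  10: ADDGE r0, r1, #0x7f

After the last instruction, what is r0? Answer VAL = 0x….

VAL = 0xa3

[0] flags=0011 → (cmp)
[1] flags=0011 GT?F → skip
[2] flags=0011 LE?T → r4=0x85
[3] flags=0011 LE?T → r3=0xad
[4] flags=0010 → (cmp)
[5] flags=0010 CC?F → skip
[6] flags=0010 NE?T → r3=0xf7
[7] flags=0000 → (cmp)
[8] flags=0000 LS?T → r3=0xa7
[9] flags=0000 EQ?F → skip
[10] flags=0000 GE?T → r0=0xa3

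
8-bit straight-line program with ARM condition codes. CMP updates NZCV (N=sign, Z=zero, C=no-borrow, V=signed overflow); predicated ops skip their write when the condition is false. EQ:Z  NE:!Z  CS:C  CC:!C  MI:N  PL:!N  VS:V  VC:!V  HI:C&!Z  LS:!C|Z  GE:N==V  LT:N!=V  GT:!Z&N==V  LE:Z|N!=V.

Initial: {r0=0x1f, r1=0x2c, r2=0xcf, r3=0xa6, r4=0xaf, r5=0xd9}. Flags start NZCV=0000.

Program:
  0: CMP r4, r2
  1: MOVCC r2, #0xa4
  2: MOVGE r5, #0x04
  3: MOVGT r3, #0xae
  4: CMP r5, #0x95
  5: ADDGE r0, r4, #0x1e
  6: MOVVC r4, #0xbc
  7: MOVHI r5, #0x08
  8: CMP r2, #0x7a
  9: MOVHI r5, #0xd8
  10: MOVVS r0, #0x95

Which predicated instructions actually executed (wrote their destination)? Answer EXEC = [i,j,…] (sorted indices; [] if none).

0: ✓ CMP  NZCV=1000
1: ✓ MOVCC  r2←0xa4
2: · MOVGE
3: · MOVGT
4: ✓ CMP  NZCV=0010
5: ✓ ADDGE  r0←0xcd
6: ✓ MOVVC  r4←0xbc
7: ✓ MOVHI  r5←0x08
8: ✓ CMP  NZCV=0011
9: ✓ MOVHI  r5←0xd8
10: ✓ MOVVS  r0←0x95

EXEC = [1,5,6,7,9,10]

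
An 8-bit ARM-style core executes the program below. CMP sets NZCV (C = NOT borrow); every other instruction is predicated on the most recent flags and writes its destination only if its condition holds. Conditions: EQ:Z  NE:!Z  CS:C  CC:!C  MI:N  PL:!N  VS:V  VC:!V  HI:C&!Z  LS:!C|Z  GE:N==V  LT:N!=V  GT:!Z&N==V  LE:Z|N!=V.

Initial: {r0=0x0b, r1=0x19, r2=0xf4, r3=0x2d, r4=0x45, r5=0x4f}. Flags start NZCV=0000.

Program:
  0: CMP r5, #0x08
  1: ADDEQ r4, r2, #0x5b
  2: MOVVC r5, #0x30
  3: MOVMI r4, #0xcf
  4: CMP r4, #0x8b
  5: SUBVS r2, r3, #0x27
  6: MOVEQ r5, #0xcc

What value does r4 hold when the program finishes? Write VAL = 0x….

[0] flags=0010 → (cmp)
[1] flags=0010 EQ?F → skip
[2] flags=0010 VC?T → r5=0x30
[3] flags=0010 MI?F → skip
[4] flags=1001 → (cmp)
[5] flags=1001 VS?T → r2=0x06
[6] flags=1001 EQ?F → skip

VAL = 0x45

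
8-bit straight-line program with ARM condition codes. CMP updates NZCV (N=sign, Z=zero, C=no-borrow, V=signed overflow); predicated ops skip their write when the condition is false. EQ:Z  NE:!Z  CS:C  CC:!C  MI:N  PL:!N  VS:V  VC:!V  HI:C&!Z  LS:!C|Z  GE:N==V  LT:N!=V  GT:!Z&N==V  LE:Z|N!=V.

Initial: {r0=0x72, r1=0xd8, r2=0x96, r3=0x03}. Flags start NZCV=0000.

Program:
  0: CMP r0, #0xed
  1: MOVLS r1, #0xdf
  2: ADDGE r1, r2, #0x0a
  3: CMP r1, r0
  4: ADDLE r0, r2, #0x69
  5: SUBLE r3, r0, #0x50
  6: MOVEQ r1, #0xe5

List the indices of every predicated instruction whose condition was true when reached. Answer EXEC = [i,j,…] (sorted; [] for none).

0: ✓ CMP  NZCV=1001
1: ✓ MOVLS  r1←0xdf
2: ✓ ADDGE  r1←0xa0
3: ✓ CMP  NZCV=0011
4: ✓ ADDLE  r0←0xff
5: ✓ SUBLE  r3←0xaf
6: · MOVEQ

EXEC = [1,2,4,5]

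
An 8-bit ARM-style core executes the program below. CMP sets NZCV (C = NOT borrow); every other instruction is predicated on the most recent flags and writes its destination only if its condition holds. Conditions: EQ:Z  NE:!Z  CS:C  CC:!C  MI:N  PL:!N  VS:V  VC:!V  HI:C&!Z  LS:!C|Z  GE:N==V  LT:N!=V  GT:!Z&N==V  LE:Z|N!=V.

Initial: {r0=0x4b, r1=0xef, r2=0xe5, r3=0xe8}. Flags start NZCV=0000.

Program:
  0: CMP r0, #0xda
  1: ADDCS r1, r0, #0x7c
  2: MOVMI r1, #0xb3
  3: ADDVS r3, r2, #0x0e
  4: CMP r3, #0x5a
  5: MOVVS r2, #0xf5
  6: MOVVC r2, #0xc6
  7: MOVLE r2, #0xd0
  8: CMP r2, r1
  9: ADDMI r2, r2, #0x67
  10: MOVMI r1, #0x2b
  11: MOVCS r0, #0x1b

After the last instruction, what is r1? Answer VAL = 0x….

0: ✓ CMP  NZCV=0000
1: · ADDCS
2: · MOVMI
3: · ADDVS
4: ✓ CMP  NZCV=1010
5: · MOVVS
6: ✓ MOVVC  r2←0xc6
7: ✓ MOVLE  r2←0xd0
8: ✓ CMP  NZCV=1000
9: ✓ ADDMI  r2←0x37
10: ✓ MOVMI  r1←0x2b
11: · MOVCS

VAL = 0x2b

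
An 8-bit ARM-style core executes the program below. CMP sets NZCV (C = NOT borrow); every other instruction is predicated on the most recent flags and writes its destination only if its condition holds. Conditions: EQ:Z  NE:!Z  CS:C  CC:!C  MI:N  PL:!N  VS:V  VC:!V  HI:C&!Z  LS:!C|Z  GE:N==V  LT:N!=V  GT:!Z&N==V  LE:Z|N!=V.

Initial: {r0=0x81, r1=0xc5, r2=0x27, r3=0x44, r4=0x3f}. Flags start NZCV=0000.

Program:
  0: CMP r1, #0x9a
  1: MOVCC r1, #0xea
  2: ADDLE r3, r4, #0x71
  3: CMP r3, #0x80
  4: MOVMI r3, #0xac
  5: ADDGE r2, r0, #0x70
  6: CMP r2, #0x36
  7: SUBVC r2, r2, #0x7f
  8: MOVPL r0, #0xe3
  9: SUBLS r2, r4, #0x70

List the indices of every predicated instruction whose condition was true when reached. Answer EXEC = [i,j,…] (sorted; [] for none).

0: ✓ CMP  NZCV=0010
1: · MOVCC
2: · ADDLE
3: ✓ CMP  NZCV=1001
4: ✓ MOVMI  r3←0xac
5: ✓ ADDGE  r2←0xf1
6: ✓ CMP  NZCV=1010
7: ✓ SUBVC  r2←0x72
8: · MOVPL
9: · SUBLS

EXEC = [4,5,7]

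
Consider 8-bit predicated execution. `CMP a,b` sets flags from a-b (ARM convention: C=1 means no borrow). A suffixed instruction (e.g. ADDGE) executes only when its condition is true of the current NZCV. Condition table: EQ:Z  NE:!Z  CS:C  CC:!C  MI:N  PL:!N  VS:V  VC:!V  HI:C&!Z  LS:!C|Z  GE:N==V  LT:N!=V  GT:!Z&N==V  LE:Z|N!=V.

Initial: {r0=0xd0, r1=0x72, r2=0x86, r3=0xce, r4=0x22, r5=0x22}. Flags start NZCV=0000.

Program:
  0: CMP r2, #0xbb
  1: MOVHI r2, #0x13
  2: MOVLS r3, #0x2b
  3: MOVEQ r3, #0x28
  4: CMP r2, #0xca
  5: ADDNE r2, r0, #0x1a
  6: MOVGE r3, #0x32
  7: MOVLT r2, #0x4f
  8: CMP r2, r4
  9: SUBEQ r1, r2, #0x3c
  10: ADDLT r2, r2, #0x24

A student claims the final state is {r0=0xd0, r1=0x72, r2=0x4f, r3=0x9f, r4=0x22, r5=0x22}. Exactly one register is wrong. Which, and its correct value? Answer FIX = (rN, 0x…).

[0] flags=1000 → (cmp)
[1] flags=1000 HI?F → skip
[2] flags=1000 LS?T → r3=0x2b
[3] flags=1000 EQ?F → skip
[4] flags=1000 → (cmp)
[5] flags=1000 NE?T → r2=0xea
[6] flags=1000 GE?F → skip
[7] flags=1000 LT?T → r2=0x4f
[8] flags=0010 → (cmp)
[9] flags=0010 EQ?F → skip
[10] flags=0010 LT?F → skip

FIX = (r3, 0x2b)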